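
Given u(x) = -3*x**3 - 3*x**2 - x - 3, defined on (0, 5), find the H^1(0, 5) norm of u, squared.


||u||_{H^1}^2 = 4856525/21

The H^1 norm (squared) on an interval (0, L) is
  ||u||_{H^1}^2 = ∫_0^L u(x)^2 dx + ∫_0^L u'(x)^2 dx.
Compute u'(x) = -9*x**2 - 6*x - 1.
Then u(x)^2 = 9*x**6 + 18*x**5 + 15*x**4 + 24*x**3 + 19*x**2 + 6*x + 9 and u'(x)^2 = 81*x**4 + 108*x**3 + 54*x**2 + 12*x + 1.
Integrate each monomial from 0 to 5 using ∫_0^5 c·x^n dx = c·5^(n+1)/(n+1):
  ∫_0^5 u(x)^2 dx = ∫_0^5 (9*x^6 + 18*x^5 + 15*x^4 + 24*x^3 + 19*x^2 + 6*x + 9) dx. Term by term:
    ∫_0^5 9*x^6 dx = 703125/7;  ∫_0^5 18*x^5 dx = 46875;  ∫_0^5 15*x^4 dx = 9375;
    ∫_0^5 24*x^3 dx = 3750;  ∫_0^5 19*x^2 dx = 2375/3;  ∫_0^5 6*x dx = 75;
    ∫_0^5 9 dx = 45.
  Sum: 703125/7 + 46875 + 9375 + 3750 + 2375/3 + 75 + 45 = 3388520/21.
  ∫_0^5 u'(x)^2 dx = ∫_0^5 (81*x^4 + 108*x^3 + 54*x^2 + 12*x + 1) dx. Term by term:
    ∫_0^5 81*x^4 dx = 50625;  ∫_0^5 108*x^3 dx = 16875;  ∫_0^5 54*x^2 dx = 2250;
    ∫_0^5 12*x dx = 150;  ∫_0^5 1 dx = 5.
  Sum: 50625 + 16875 + 2250 + 150 + 5 = 69905.
Adding: ||u||_{H^1}^2 = 3388520/21 + 69905 = 4856525/21.


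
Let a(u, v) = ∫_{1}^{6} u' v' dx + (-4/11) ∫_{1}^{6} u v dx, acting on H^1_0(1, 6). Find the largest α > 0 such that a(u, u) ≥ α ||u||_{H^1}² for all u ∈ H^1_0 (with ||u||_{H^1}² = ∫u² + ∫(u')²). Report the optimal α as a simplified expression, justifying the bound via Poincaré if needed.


α = (-100/11 + π^2)/(π^2 + 25)

Coercivity of a(·,·) on H^1_0(1, 6) means a(u, u) ≥ α ||u||_{H^1}² for every u ∈ H^1_0.
The interval has length L = 5, and Poincaré/coercivity depend only on L. Here a(u, u) = ∫(u')² + (-4/11)·∫u².
Here c = -4/11 < 0 with |c| < (π/L)² = π^2/25, so coercivity still holds. The condition a(u,u) ≥ α||u||_{H^1}² reads (1−α)∫(u')² ≥ (α−c)∫u². Any admissible α is ≤ 1 (rapidly oscillating u have ∫u²/∫(u')² → 0), and α = 1 would force 0 ≥ (1−c)∫u², impossible since c < 1; so 1−α > 0. By the sharp Poincaré inequality on H^1_0 of an interval of length L, ∫(u')² ≥ (π/L)²∫u² with equality for the first sine mode sin(π(x−x₀)/L) (x₀ the left endpoint), so the inequality holds for all u iff (1−α)(π/L)² ≥ α − c, i.e. α ≤ ((π/L)² + c)/((π/L)² + 1) = (1 + c(L/π)²)/(1 + (L/π)²). (Direct route, valid since c ≤ 0: Poincaré gives c∫u² ≥ c(L/π)²∫(u')², so a(u,u) ≥ (1 + c(L/π)²)∫(u')², while ||u||_{H^1}² ≤ (1 + (L/π)²)∫(u')²; dividing yields the same α.) With (π/L)² = π^2/25 and c = -4/11, the largest admissible constant is α = ((π/L)² + c)/((π/L)² + 1).
Simplifying, α = (-100/11 + π^2)/(π^2 + 25).


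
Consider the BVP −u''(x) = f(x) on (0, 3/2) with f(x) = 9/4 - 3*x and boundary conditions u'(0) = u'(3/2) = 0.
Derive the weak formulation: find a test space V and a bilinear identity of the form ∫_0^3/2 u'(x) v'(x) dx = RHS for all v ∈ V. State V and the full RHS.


V = H^1(0, 3/2) (no boundary constraint on v; u is determined up to an additive constant); weak form: ∫_0^3/2 u'v' dx = ∫_0^3/2 (9/4 - 3*x) v dx for all v ∈ V.

Multiply both sides by a test function v and integrate from 0 to 3/2:
  ∫_0^3/2 −u''(x) v(x) dx = ∫_0^3/2 f(x) v(x) dx.
Integrate the LHS by parts once:
  ∫_0^3/2 −u'' v dx = −[u'(x) v(x)]_0^3/2 + ∫_0^3/2 u'(x) v'(x) dx.
Thus ∫_0^3/2 u'(x) v'(x) dx = ∫_0^3/2 f(x) v(x) dx + [u'(x) v(x)]_0^3/2.
Choose V so that boundary terms are either known or forced to vanish.
u has homogeneous Neumann: u'(0) = u'(3/2) = 0. So [u' v]_0^3/2 = 0·v(3/2) − 0·v(0) = 0 for any v; take V = H^1(0, 3/2).
Weak formulation: find u (satisfying any essential BC) such that ∫_0^3/2 u'(x) v'(x) dx = ∫_0^3/2 f v dx for all v ∈ V (homogeneous Neumann, so boundary terms vanish).
Substituting f(x) = 9/4 - 3*x, the right-hand side is ∫_0^3/2 (9/4 - 3*x) v dx.
Compatibility check (pure Neumann): taking v ≡ 1 ∈ V gives 0 = ∫_0^3/2 f dx + (0) − (0), i.e. ∫_0^3/2 f dx must equal u'(0) − u'(3/2) = 0. Indeed ∫_0^3/2 (9/4 - 3*x) dx = 0, so the data are compatible. The solution is then unique only up to an additive constant (fix it e.g. by requiring ∫_0^3/2 u dx = 0).


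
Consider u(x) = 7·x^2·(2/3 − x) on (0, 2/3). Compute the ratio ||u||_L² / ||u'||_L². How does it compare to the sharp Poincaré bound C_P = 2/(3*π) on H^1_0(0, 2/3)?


||u||_L² / ||u'||_L² = sqrt(14)/21 < C_P = 2/(3*π).

u(x) = 7·x^2·(2/3 − x), so u'(x) = 7*x*(4 - 9*x)/3.
u(x) = 7·x^2·(2/3 − x) vanishes at x = 0 and x = 2/3, so u ∈ H^1_0(0, 2/3). Differentiate via the product rule and integrate the resulting polynomials term by term.
  ∫_0^2/3 u² dx = ∫_0^2/3 (49*x^6 - 196*x^5/3 + 196*x^4/9) dx. Term by term:
    ∫_0^2/3 49*x^6 dx = 896/2187;  ∫_0^2/3 -196*x^5/3 dx = -6272/6561;  ∫_0^2/3 196*x^4/9 dx = 6272/10935.
  Sum: 896/2187 − 6272/6561 + 6272/10935 = 896/32805.
  ∫_0^2/3 (u')² dx = ∫_0^2/3 (441*x^4 - 392*x^3 + 784*x^2/9) dx. Term by term:
    ∫_0^2/3 441*x^4 dx = 1568/135;  ∫_0^2/3 -392*x^3 dx = -1568/81;  ∫_0^2/3 784*x^2/9 dx = 6272/729.
  Sum: 1568/135 − 1568/81 + 6272/729 = 3136/3645.
∫_0^2/3 u² dx = 896/32805, so ||u||_L² = 8*sqrt(70)/405.
∫_0^2/3 (u')² dx = 3136/3645, so ||u'||_L² = 56*sqrt(5)/135.
Ratio ||u||_L² / ||u'||_L² = sqrt(14)/21.
Sharp Poincaré constant on H^1_0(0, 2/3) is C_P = L/π = 2/(3*π), achieved by sin(3*π/2·x).
A polynomial bump cannot attain the sharp Poincaré constant (only the first sine eigenfunction does), so the ratio is strictly less than C_P, consistent with ||u||_L² ≤ C_P ||u'||_L².


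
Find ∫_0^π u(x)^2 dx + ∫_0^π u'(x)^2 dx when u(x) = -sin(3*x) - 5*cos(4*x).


||u||_{H^1(0,π)}^2 = -1020/7 + 435*π/2

u'(x) = 20*sin(4*x) - 3*cos(3*x).
Expand u² and (u')² and integrate term by term on (0, π), using: for integers n ≥ 1, ∫_0^π sin²(nx) dx = ∫_0^π cos²(nx) dx = π/2; for n ≠ n', ∫_0^π sin(nx)sin(n'x) dx = ∫_0^π cos(nx)cos(n'x) dx = 0; and by product-to-sum, ∫_0^π sin(nx)cos(n'x) dx = ½∫_0^π [sin((n+n')x) + sin((n−n')x)] dx, which is 0 when n+n' is even and 2n/(n²−n'²) when n+n' is odd (it need not vanish on (0, π)).
  u² squared terms: (-1)²·∫sin(3x)² dx = 1·π/2 = π/2;  (-5)²·∫cos(4x)² dx = 25·π/2 = 25*π/2.
  u² cross terms: 2·(-1)·(-5)·∫sin(3x)·cos(4x) dx = 10·(-6/7) = -60/7.
  So ∫_0^π u² dx = π/2 + 25*π/2 − 60/7 = -60/7 + 13*π.
  (u')² squared terms: (-3)²·∫cos(3x)² dx = 9·π/2 = 9*π/2;  (20)²·∫sin(4x)² dx = 400·π/2 = 200*π.
  (u')² cross terms: 2·(-3)·(20)·∫cos(3x)·sin(4x) dx = -120·(8/7) = -960/7.
  So ∫_0^π (u')² dx = 9*π/2 + 200*π − 960/7 = -960/7 + 409*π/2.
||u||_{H^1}^2 = (-60/7 + 13*π) + (-960/7 + 409*π/2) = -1020/7 + 435*π/2.


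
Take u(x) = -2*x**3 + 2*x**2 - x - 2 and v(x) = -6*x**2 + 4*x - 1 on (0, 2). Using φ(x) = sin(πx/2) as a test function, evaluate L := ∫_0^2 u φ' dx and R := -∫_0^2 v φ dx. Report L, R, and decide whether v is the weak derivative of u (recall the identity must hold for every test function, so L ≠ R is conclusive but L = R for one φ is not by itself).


LHS = -192/π^3 + 36/π, RHS = -192/π^3 + 36/π. Yes, v = u' weakly.

u(x) = -2*x**3 + 2*x**2 - x - 2, classical derivative u'(x) = -6*x**2 + 4*x - 1.
φ(x) = sin(πx/2), so φ'(x) = π*cos(π*x/2)/2.
Note φ(0) = φ(2) = 0, so the boundary term u·φ vanishes.
LHS = ∫_0^2 u(x) φ'(x) dx = ∫_0^2 (-π*x^3*cos(π*x/2) + π*x^2*cos(π*x/2) - π*x*cos(π*x/2)/2 - π*cos(π*x/2)) dx. Term by term:
  ∫_0^2 -π*cos(π*x/2) dx = 0;  ∫_0^2 π*x^2*cos(π*x/2) dx = -16/π;  ∫_0^2 -π*x^3*cos(π*x/2) dx = -192/π^3 + 48/π;
  ∫_0^2 -π*x*cos(π*x/2)/2 dx = 4/π.
Sum: 0 − 16/π + -192/π^3 + 48/π + 4/π = -192/π^3 + 36/π.
So LHS = -192/π^3 + 36/π.
∫_0^2 v(x) φ(x) dx = ∫_0^2 (-6*x^2*sin(π*x/2) + 4*x*sin(π*x/2) - sin(π*x/2)) dx. Term by term:
  ∫_0^2 -sin(π*x/2) dx = -4/π;  ∫_0^2 -6*x^2*sin(π*x/2) dx = -48/π + 192/π^3;  ∫_0^2 4*x*sin(π*x/2) dx = 16/π.
Sum: -4/π + -48/π + 192/π^3 + 16/π = -36/π + 192/π^3.
So RHS = -∫_0^2 v(x) φ(x) dx = -192/π^3 + 36/π.
LHS = RHS, so the identity holds for this test φ.
Moreover u is smooth here and v(x) = u'(x) = -6*x**2 + 4*x - 1 pointwise, so the identity holds for every test function. Hence v is the weak derivative of u.


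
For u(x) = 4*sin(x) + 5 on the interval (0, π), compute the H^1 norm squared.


||u||_{H^1(0,π)}^2 = 80 + 41*π

u'(x) = 4*cos(x).
Expand u² and (u')² and integrate term by term on (0, π), using: for integers n ≥ 1, ∫_0^π sin²(nx) dx = ∫_0^π cos²(nx) dx = π/2; for n ≠ n', ∫_0^π sin(nx)sin(n'x) dx = ∫_0^π cos(nx)cos(n'x) dx = 0; and by product-to-sum, ∫_0^π sin(nx)cos(n'x) dx = ½∫_0^π [sin((n+n')x) + sin((n−n')x)] dx, which is 0 when n+n' is even and 2n/(n²−n'²) when n+n' is odd (it need not vanish on (0, π)). For the constant mode: ∫_0^π 1 dx = π, ∫_0^π cos(nx) dx = 0, ∫_0^π sin(nx) dx = (1−(−1)^n)/n.
  u² squared terms: (5)²·∫1 dx = 25·π = 25*π;  (4)²·∫sin(x)² dx = 16·π/2 = 8*π.
  u² cross terms: 2·(5)·(4)·∫1·sin(x) dx = 40·(2) = 80.
  So ∫_0^π u² dx = 25*π + 8*π + 80 = 80 + 33*π.
  (u')² squared terms: (4)²·∫cos(x)² dx = 16·π/2 = 8*π.
  So ∫_0^π (u')² dx = 8*π.
||u||_{H^1}^2 = (80 + 33*π) + (8*π) = 80 + 41*π.


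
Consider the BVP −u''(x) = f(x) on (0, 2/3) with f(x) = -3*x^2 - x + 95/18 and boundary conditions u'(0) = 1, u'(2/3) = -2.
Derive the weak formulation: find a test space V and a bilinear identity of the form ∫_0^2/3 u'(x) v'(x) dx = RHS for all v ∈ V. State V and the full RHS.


V = H^1(0, 2/3) (v unrestricted at boundary; u is determined up to an additive constant); weak form: ∫_0^2/3 u'v' dx = ∫_0^2/3 (-3*x^2 - x + 95/18) v dx − 2·v(2/3) − v(0) for all v ∈ V.

Multiply both sides by a test function v and integrate from 0 to 2/3:
  ∫_0^2/3 −u''(x) v(x) dx = ∫_0^2/3 f(x) v(x) dx.
Integrate the LHS by parts once:
  ∫_0^2/3 −u'' v dx = −[u'(x) v(x)]_0^2/3 + ∫_0^2/3 u'(x) v'(x) dx.
Thus ∫_0^2/3 u'(x) v'(x) dx = ∫_0^2/3 f(x) v(x) dx + [u'(x) v(x)]_0^2/3.
Choose V so that boundary terms are either known or forced to vanish.
u has inhomogeneous Neumann u'(0) = 1, u'(2/3) = -2. [u' v]_0^2/3 = (-2)·v(2/3) − (1)·v(0) = − 2·v(2/3) − v(0). Take V = H^1(0, 2/3); boundary term becomes part of RHS.
Weak formulation: find u (satisfying any essential BC) such that ∫_0^2/3 u'(x) v'(x) dx = ∫_0^2/3 f v dx − 2·v(2/3) − v(0) for all v ∈ V (Neumann data are natural BCs: they enter the RHS as boundary terms).
Substituting f(x) = -3*x^2 - x + 95/18, the right-hand side is ∫_0^2/3 (-3*x^2 - x + 95/18) v dx − 2·v(2/3) − v(0).
Compatibility check (pure Neumann): taking v ≡ 1 ∈ V gives 0 = ∫_0^2/3 f dx + (-2) − (1), i.e. ∫_0^2/3 f dx must equal u'(0) − u'(2/3) = 3. Indeed ∫_0^2/3 (-3*x^2 - x + 95/18) dx = 3, so the data are compatible. The solution is then unique only up to an additive constant (fix it e.g. by requiring ∫_0^2/3 u dx = 0).


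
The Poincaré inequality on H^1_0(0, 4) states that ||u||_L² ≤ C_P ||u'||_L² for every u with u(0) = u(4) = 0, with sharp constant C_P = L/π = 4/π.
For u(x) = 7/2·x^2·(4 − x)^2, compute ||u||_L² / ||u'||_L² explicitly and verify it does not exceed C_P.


||u||_L² / ||u'||_L² = 2*sqrt(3)/3 < C_P = 4/π.

u(x) = 7/2·x^2·(4 − x)^2, so u'(x) = 14*x*(x - 4)*(x - 2).
u(x) = 7/2·x^2·(4 − x)^2 vanishes at x = 0 and x = 4, so u ∈ H^1_0(0, 4). Differentiate via the product rule and integrate the resulting polynomials term by term.
  ∫_0^4 u² dx = ∫_0^4 (49*x^8/4 - 196*x^7 + 1176*x^6 - 3136*x^5 + 3136*x^4) dx. Term by term:
    ∫_0^4 49*x^8/4 dx = 3211264/9;  ∫_0^4 -196*x^7 dx = -1605632;  ∫_0^4 1176*x^6 dx = 2752512;
    ∫_0^4 -3136*x^5 dx = -6422528/3;  ∫_0^4 3136*x^4 dx = 3211264/5.
  Sum: 3211264/9 − 1605632 + 2752512 − 6422528/3 + 3211264/5 = 229376/45.
  ∫_0^4 (u')² dx = ∫_0^4 (196*x^6 - 2352*x^5 + 10192*x^4 - 18816*x^3 + 12544*x^2) dx. Term by term:
    ∫_0^4 196*x^6 dx = 458752;  ∫_0^4 -2352*x^5 dx = -1605632;  ∫_0^4 10192*x^4 dx = 10436608/5;
    ∫_0^4 -18816*x^3 dx = -1204224;  ∫_0^4 12544*x^2 dx = 802816/3.
  Sum: 458752 − 1605632 + 10436608/5 − 1204224 + 802816/3 = 57344/15.
∫_0^4 u² dx = 229376/45, so ||u||_L² = 128*sqrt(70)/15.
∫_0^4 (u')² dx = 57344/15, so ||u'||_L² = 64*sqrt(210)/15.
Ratio ||u||_L² / ||u'||_L² = 2*sqrt(3)/3.
Sharp Poincaré constant on H^1_0(0, 4) is C_P = L/π = 4/π, achieved by sin(π/4·x).
A polynomial bump cannot attain the sharp Poincaré constant (only the first sine eigenfunction does), so the ratio is strictly less than C_P, consistent with ||u||_L² ≤ C_P ||u'||_L².


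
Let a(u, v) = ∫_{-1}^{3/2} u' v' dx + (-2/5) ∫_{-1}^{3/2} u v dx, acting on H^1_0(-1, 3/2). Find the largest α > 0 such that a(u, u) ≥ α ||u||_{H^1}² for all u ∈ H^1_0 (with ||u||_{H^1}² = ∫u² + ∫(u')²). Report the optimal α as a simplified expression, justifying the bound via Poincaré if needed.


α = 2*(-5 + 2*π^2)/(25 + 4*π^2)

Coercivity of a(·,·) on H^1_0(-1, 3/2) means a(u, u) ≥ α ||u||_{H^1}² for every u ∈ H^1_0.
The interval has length L = 5/2, and Poincaré/coercivity depend only on L. Here a(u, u) = ∫(u')² + (-2/5)·∫u².
Here c = -2/5 < 0 with |c| < (π/L)² = 4*π^2/25, so coercivity still holds. The condition a(u,u) ≥ α||u||_{H^1}² reads (1−α)∫(u')² ≥ (α−c)∫u². Any admissible α is ≤ 1 (rapidly oscillating u have ∫u²/∫(u')² → 0), and α = 1 would force 0 ≥ (1−c)∫u², impossible since c < 1; so 1−α > 0. By the sharp Poincaré inequality on H^1_0 of an interval of length L, ∫(u')² ≥ (π/L)²∫u² with equality for the first sine mode sin(π(x−x₀)/L) (x₀ the left endpoint), so the inequality holds for all u iff (1−α)(π/L)² ≥ α − c, i.e. α ≤ ((π/L)² + c)/((π/L)² + 1) = (1 + c(L/π)²)/(1 + (L/π)²). (Direct route, valid since c ≤ 0: Poincaré gives c∫u² ≥ c(L/π)²∫(u')², so a(u,u) ≥ (1 + c(L/π)²)∫(u')², while ||u||_{H^1}² ≤ (1 + (L/π)²)∫(u')²; dividing yields the same α.) With (π/L)² = 4*π^2/25 and c = -2/5, the largest admissible constant is α = ((π/L)² + c)/((π/L)² + 1).
Simplifying, α = 2*(-5 + 2*π^2)/(25 + 4*π^2).


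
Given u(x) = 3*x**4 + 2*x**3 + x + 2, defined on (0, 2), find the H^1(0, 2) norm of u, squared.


||u||_{H^1}^2 = 600154/105

The H^1 norm (squared) on an interval (0, L) is
  ||u||_{H^1}^2 = ∫_0^L u(x)^2 dx + ∫_0^L u'(x)^2 dx.
Compute u'(x) = 12*x**3 + 6*x**2 + 1.
Then u(x)^2 = 9*x**8 + 12*x**7 + 4*x**6 + 6*x**5 + 16*x**4 + 8*x**3 + x**2 + 4*x + 4 and u'(x)^2 = 144*x**6 + 144*x**5 + 36*x**4 + 24*x**3 + 12*x**2 + 1.
Integrate each monomial from 0 to 2 using ∫_0^2 c·x^n dx = c·2^(n+1)/(n+1):
  ∫_0^2 u(x)^2 dx = ∫_0^2 (9*x^8 + 12*x^7 + 4*x^6 + 6*x^5 + 16*x^4 + 8*x^3 + x^2 + 4*x + 4) dx. Term by term:
    ∫_0^2 9*x^8 dx = 512;  ∫_0^2 12*x^7 dx = 384;  ∫_0^2 4*x^6 dx = 512/7;
    ∫_0^2 6*x^5 dx = 64;  ∫_0^2 16*x^4 dx = 512/5;  ∫_0^2 8*x^3 dx = 32;
    ∫_0^2 x^2 dx = 8/3;  ∫_0^2 4*x dx = 8;  ∫_0^2 4 dx = 8.
  Sum: 512 + 384 + 512/7 + 64 + 512/5 + 32 + 8/3 + 8 + 8 = 124552/105.
  ∫_0^2 u'(x)^2 dx = ∫_0^2 (144*x^6 + 144*x^5 + 36*x^4 + 24*x^3 + 12*x^2 + 1) dx. Term by term:
    ∫_0^2 144*x^6 dx = 18432/7;  ∫_0^2 144*x^5 dx = 1536;  ∫_0^2 36*x^4 dx = 1152/5;
    ∫_0^2 24*x^3 dx = 96;  ∫_0^2 12*x^2 dx = 32;  ∫_0^2 1 dx = 2.
  Sum: 18432/7 + 1536 + 1152/5 + 96 + 32 + 2 = 158534/35.
Adding: ||u||_{H^1}^2 = 124552/105 + 158534/35 = 600154/105.


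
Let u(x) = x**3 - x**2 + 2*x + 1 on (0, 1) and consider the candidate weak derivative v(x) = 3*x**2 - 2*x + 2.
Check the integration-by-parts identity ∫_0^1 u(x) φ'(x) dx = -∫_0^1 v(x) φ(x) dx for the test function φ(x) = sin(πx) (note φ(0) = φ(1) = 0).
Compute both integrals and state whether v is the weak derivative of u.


LHS = -5/π + 12/π^3, RHS = -5/π + 12/π^3. Yes, v = u' weakly.

u(x) = x**3 - x**2 + 2*x + 1, classical derivative u'(x) = 3*x**2 - 2*x + 2.
φ(x) = sin(πx), so φ'(x) = π*cos(π*x).
Note φ(0) = φ(1) = 0, so the boundary term u·φ vanishes.
LHS = ∫_0^1 u(x) φ'(x) dx = ∫_0^1 (π*x^3*cos(π*x) - π*x^2*cos(π*x) + 2*π*x*cos(π*x) + π*cos(π*x)) dx. Term by term:
  ∫_0^1 π*cos(π*x) dx = 0;  ∫_0^1 π*x^3*cos(π*x) dx = -3/π + 12/π^3;  ∫_0^1 -π*x^2*cos(π*x) dx = 2/π;
  ∫_0^1 2*π*x*cos(π*x) dx = -4/π.
Sum: 0 + -3/π + 12/π^3 + 2/π − 4/π = -5/π + 12/π^3.
So LHS = -5/π + 12/π^3.
∫_0^1 v(x) φ(x) dx = ∫_0^1 (3*x^2*sin(π*x) - 2*x*sin(π*x) + 2*sin(π*x)) dx. Term by term:
  ∫_0^1 2*sin(π*x) dx = 4/π;  ∫_0^1 -2*x*sin(π*x) dx = -2/π;  ∫_0^1 3*x^2*sin(π*x) dx = -12/π^3 + 3/π.
Sum: 4/π − 2/π + -12/π^3 + 3/π = -12/π^3 + 5/π.
So RHS = -∫_0^1 v(x) φ(x) dx = -5/π + 12/π^3.
LHS = RHS, so the identity holds for this test φ.
Moreover u is smooth here and v(x) = u'(x) = 3*x**2 - 2*x + 2 pointwise, so the identity holds for every test function. Hence v is the weak derivative of u.


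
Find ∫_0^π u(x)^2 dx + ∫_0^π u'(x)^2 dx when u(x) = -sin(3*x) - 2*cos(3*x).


||u||_{H^1(0,π)}^2 = 25*π

u'(x) = 6*sin(3*x) - 3*cos(3*x).
Expand u² and (u')² and integrate term by term on (0, π), using: for integers n ≥ 1, ∫_0^π sin²(nx) dx = ∫_0^π cos²(nx) dx = π/2; for n ≠ n', ∫_0^π sin(nx)sin(n'x) dx = ∫_0^π cos(nx)cos(n'x) dx = 0; and by product-to-sum, ∫_0^π sin(nx)cos(n'x) dx = ½∫_0^π [sin((n+n')x) + sin((n−n')x)] dx, which is 0 when n+n' is even and 2n/(n²−n'²) when n+n' is odd (it need not vanish on (0, π)).
  u² squared terms: (-1)²·∫sin(3x)² dx = 1·π/2 = π/2;  (-2)²·∫cos(3x)² dx = 4·π/2 = 2*π.
  u² cross terms: 2·(-1)·(-2)·∫sin(3x)·cos(3x) dx = 4·(0) = 0.
  So ∫_0^π u² dx = π/2 + 2*π + 0 = 5*π/2.
  (u')² squared terms: (-3)²·∫cos(3x)² dx = 9·π/2 = 9*π/2;  (6)²·∫sin(3x)² dx = 36·π/2 = 18*π.
  (u')² cross terms: 2·(-3)·(6)·∫cos(3x)·sin(3x) dx = -36·(0) = 0.
  So ∫_0^π (u')² dx = 9*π/2 + 18*π + 0 = 45*π/2.
||u||_{H^1}^2 = (5*π/2) + (45*π/2) = 25*π.


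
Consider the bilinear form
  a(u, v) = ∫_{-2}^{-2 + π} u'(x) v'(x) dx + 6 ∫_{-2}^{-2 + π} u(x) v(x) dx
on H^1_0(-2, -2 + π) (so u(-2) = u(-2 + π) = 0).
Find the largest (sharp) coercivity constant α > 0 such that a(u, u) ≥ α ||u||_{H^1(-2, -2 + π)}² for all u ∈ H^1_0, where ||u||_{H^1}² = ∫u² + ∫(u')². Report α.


α = 1

Coercivity of a(·,·) on H^1_0(-2, -2 + π) means a(u, u) ≥ α ||u||_{H^1}² for every u ∈ H^1_0.
The interval has length L = π, and Poincaré/coercivity depend only on L. Here a(u, u) = ∫(u')² + (6)·∫u².
Here c = 6 ≥ 1, so a(u,u) = ∫(u')² + c∫u² ≥ ∫(u')² + ∫u² = ||u||_{H^1}², i.e. α = 1 works. No larger α is possible: a(u,u) ≥ α||u||_{H^1}² means (1−α)∫(u')² ≥ (α−c)∫u², and for the modes u_n = sin(nπ(x−x₀)/L) (x₀ the left endpoint) one has ∫u_n²/∫(u_n')² = (L/(nπ))² → 0, so a(u_n,u_n)/||u_n||_{H^1}² → 1. Hence the optimal constant is α = 1.
Therefore α = 1.


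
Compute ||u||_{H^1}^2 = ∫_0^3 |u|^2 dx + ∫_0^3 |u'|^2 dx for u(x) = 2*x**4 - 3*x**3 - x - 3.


||u||_{H^1}^2 = 53517/7

The H^1 norm (squared) on an interval (0, L) is
  ||u||_{H^1}^2 = ∫_0^L u(x)^2 dx + ∫_0^L u'(x)^2 dx.
Compute u'(x) = 8*x**3 - 9*x**2 - 1.
Then u(x)^2 = 4*x**8 - 12*x**7 + 9*x**6 - 4*x**5 - 6*x**4 + 18*x**3 + x**2 + 6*x + 9 and u'(x)^2 = 64*x**6 - 144*x**5 + 81*x**4 - 16*x**3 + 18*x**2 + 1.
Integrate each monomial from 0 to 3 using ∫_0^3 c·x^n dx = c·3^(n+1)/(n+1):
  ∫_0^3 u(x)^2 dx = ∫_0^3 (4*x^8 - 12*x^7 + 9*x^6 - 4*x^5 - 6*x^4 + 18*x^3 + x^2 + 6*x + 9) dx. Term by term:
    ∫_0^3 4*x^8 dx = 8748;  ∫_0^3 -12*x^7 dx = -19683/2;  ∫_0^3 9*x^6 dx = 19683/7;
    ∫_0^3 -4*x^5 dx = -486;  ∫_0^3 -6*x^4 dx = -1458/5;  ∫_0^3 18*x^3 dx = 729/2;
    ∫_0^3 x^2 dx = 9;  ∫_0^3 6*x dx = 27;  ∫_0^3 9 dx = 27.
  Sum: 8748 − 19683/2 + 19683/7 − 486 − 1458/5 + 729/2 + 9 + 27 + 27 = 47889/35.
  ∫_0^3 u'(x)^2 dx = ∫_0^3 (64*x^6 - 144*x^5 + 81*x^4 - 16*x^3 + 18*x^2 + 1) dx. Term by term:
    ∫_0^3 64*x^6 dx = 139968/7;  ∫_0^3 -144*x^5 dx = -17496;  ∫_0^3 81*x^4 dx = 19683/5;
    ∫_0^3 -16*x^3 dx = -324;  ∫_0^3 18*x^2 dx = 162;  ∫_0^3 1 dx = 3.
  Sum: 139968/7 − 17496 + 19683/5 − 324 + 162 + 3 = 219696/35.
Adding: ||u||_{H^1}^2 = 47889/35 + 219696/35 = 53517/7.


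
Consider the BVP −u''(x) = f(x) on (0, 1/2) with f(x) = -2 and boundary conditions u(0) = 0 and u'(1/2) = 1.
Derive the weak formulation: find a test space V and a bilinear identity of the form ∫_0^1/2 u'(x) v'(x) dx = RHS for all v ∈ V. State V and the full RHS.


V = {v ∈ H^1(0, 1/2) : v(0) = 0} (test functions vanish at x = 0 where u is specified); weak form: ∫_0^1/2 u'v' dx = ∫_0^1/2 (-2) v dx + v(1/2) for all v ∈ V.

Multiply both sides by a test function v and integrate from 0 to 1/2:
  ∫_0^1/2 −u''(x) v(x) dx = ∫_0^1/2 f(x) v(x) dx.
Integrate the LHS by parts once:
  ∫_0^1/2 −u'' v dx = −[u'(x) v(x)]_0^1/2 + ∫_0^1/2 u'(x) v'(x) dx.
Thus ∫_0^1/2 u'(x) v'(x) dx = ∫_0^1/2 f(x) v(x) dx + [u'(x) v(x)]_0^1/2.
Choose V so that boundary terms are either known or forced to vanish.
Mixed BC: u(0) = 0 (Dirichlet) and u'(1/2) = 1 (Neumann). Define V = {v ∈ H^1(0, 1/2) : v(0) = 0}. Then [u' v]_0^1/2 = u'(1/2)·v(1/2) − u'(0)·0 = v(1/2).
Weak formulation: find u (satisfying any essential BC) such that ∫_0^1/2 u'(x) v'(x) dx = ∫_0^1/2 f v dx + v(1/2) for all v ∈ V (Dirichlet at 0 absorbed into V; Neumann datum at x = 1/2 contributes the boundary term).
Substituting f(x) = -2, the right-hand side is ∫_0^1/2 (-2) v dx + v(1/2).


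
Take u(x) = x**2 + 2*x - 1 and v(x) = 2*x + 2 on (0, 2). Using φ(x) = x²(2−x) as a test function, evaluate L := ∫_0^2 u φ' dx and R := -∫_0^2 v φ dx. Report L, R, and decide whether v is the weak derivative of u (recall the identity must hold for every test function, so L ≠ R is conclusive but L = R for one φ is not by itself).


LHS = -88/15, RHS = -88/15. Yes, v = u' weakly.

u(x) = x**2 + 2*x - 1, classical derivative u'(x) = 2*x + 2.
φ(x) = x²(2−x), so φ'(x) = x*(4 - 3*x).
Note φ(0) = φ(2) = 0, so the boundary term u·φ vanishes.
LHS = ∫_0^2 u(x) φ'(x) dx = ∫_0^2 (-3*x^4 - 2*x^3 + 11*x^2 - 4*x) dx. Term by term:
  ∫_0^2 -3*x^4 dx = -96/5;  ∫_0^2 -2*x^3 dx = -8;  ∫_0^2 11*x^2 dx = 88/3;
  ∫_0^2 -4*x dx = -8.
Sum: -96/5 − 8 + 88/3 − 8 = -88/15.
So LHS = -88/15.
∫_0^2 v(x) φ(x) dx = ∫_0^2 (-2*x^4 + 2*x^3 + 4*x^2) dx. Term by term:
  ∫_0^2 -2*x^4 dx = -64/5;  ∫_0^2 2*x^3 dx = 8;  ∫_0^2 4*x^2 dx = 32/3.
Sum: -64/5 + 8 + 32/3 = 88/15.
So RHS = -∫_0^2 v(x) φ(x) dx = -88/15.
LHS = RHS, so the identity holds for this test φ.
Moreover u is smooth here and v(x) = u'(x) = 2*x + 2 pointwise, so the identity holds for every test function. Hence v is the weak derivative of u.


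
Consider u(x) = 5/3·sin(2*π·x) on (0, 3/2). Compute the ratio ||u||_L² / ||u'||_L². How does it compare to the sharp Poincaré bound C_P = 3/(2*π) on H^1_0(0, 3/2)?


||u||_L² / ||u'||_L² = 1/(2*π) < C_P = 3/(2*π).

u(x) = 5/3·sin(2*π·x), so u'(x) = 10*π*cos(2*π*x)/3.
Writing u(x) = A·sin(kπx/L) with A = 5/3 and k = 3, use ∫_0^L sin²(kπx/L) dx = L/2 and ∫_0^L cos²(kπx/L) dx = L/2.
u² = 25/9·sin²(2*π·x) and (u')² = 100*π^2/9·cos²(2*π·x), and each of sin², cos² integrates to L/2 = 3/4 over (0, 3/2).
∫_0^3/2 u² dx = 25/12, so ||u||_L² = 5*sqrt(3)/6.
∫_0^3/2 (u')² dx = 25*π^2/3, so ||u'||_L² = 5*sqrt(3)*π/3.
Ratio ||u||_L² / ||u'||_L² = 1/(2*π).
Sharp Poincaré constant on H^1_0(0, 3/2) is C_P = L/π = 3/(2*π), achieved by sin(2*π/3·x).
This is the k = 3 harmonic; the ratio L/(kπ) is strictly less than C_P = L/π, consistent with the sharp inequality ||u||_L² ≤ C_P ||u'||_L².


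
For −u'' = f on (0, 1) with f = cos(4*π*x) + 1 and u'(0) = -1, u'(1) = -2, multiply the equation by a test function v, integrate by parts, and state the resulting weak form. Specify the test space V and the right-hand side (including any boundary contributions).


V = H^1(0, 1) (v unrestricted at boundary; u is determined up to an additive constant); weak form: ∫_0^1 u'v' dx = ∫_0^1 (cos(4*π*x) + 1) v dx − 2·v(1) + v(0) for all v ∈ V.

Multiply both sides by a test function v and integrate from 0 to 1:
  ∫_0^1 −u''(x) v(x) dx = ∫_0^1 f(x) v(x) dx.
Integrate the LHS by parts once:
  ∫_0^1 −u'' v dx = −[u'(x) v(x)]_0^1 + ∫_0^1 u'(x) v'(x) dx.
Thus ∫_0^1 u'(x) v'(x) dx = ∫_0^1 f(x) v(x) dx + [u'(x) v(x)]_0^1.
Choose V so that boundary terms are either known or forced to vanish.
u has inhomogeneous Neumann u'(0) = -1, u'(1) = -2. [u' v]_0^1 = (-2)·v(1) − (-1)·v(0) = − 2·v(1) + v(0). Take V = H^1(0, 1); boundary term becomes part of RHS.
Weak formulation: find u (satisfying any essential BC) such that ∫_0^1 u'(x) v'(x) dx = ∫_0^1 f v dx − 2·v(1) + v(0) for all v ∈ V (Neumann data are natural BCs: they enter the RHS as boundary terms).
Substituting f(x) = cos(4*π*x) + 1, the right-hand side is ∫_0^1 (cos(4*π*x) + 1) v dx − 2·v(1) + v(0).
Compatibility check (pure Neumann): taking v ≡ 1 ∈ V gives 0 = ∫_0^1 f dx + (-2) − (-1), i.e. ∫_0^1 f dx must equal u'(0) − u'(1) = 1. Indeed ∫_0^1 (cos(4*π*x) + 1) dx = 1, so the data are compatible. The solution is then unique only up to an additive constant (fix it e.g. by requiring ∫_0^1 u dx = 0).


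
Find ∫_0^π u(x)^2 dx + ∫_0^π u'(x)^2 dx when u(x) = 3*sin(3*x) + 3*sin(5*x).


||u||_{H^1(0,π)}^2 = 162*π

u'(x) = 9*cos(3*x) + 15*cos(5*x).
Expand u² and (u')² and integrate term by term on (0, π), using: for integers n ≥ 1, ∫_0^π sin²(nx) dx = ∫_0^π cos²(nx) dx = π/2; for n ≠ n', ∫_0^π sin(nx)sin(n'x) dx = ∫_0^π cos(nx)cos(n'x) dx = 0; and by product-to-sum, ∫_0^π sin(nx)cos(n'x) dx = ½∫_0^π [sin((n+n')x) + sin((n−n')x)] dx, which is 0 when n+n' is even and 2n/(n²−n'²) when n+n' is odd (it need not vanish on (0, π)).
  u² squared terms: (3)²·∫sin(3x)² dx = 9·π/2 = 9*π/2;  (3)²·∫sin(5x)² dx = 9·π/2 = 9*π/2.
  u² cross terms: 2·(3)·(3)·∫sin(3x)·sin(5x) dx = 18·(0) = 0.
  So ∫_0^π u² dx = 9*π/2 + 9*π/2 + 0 = 9*π.
  (u')² squared terms: (9)²·∫cos(3x)² dx = 81·π/2 = 81*π/2;  (15)²·∫cos(5x)² dx = 225·π/2 = 225*π/2.
  (u')² cross terms: 2·(9)·(15)·∫cos(3x)·cos(5x) dx = 270·(0) = 0.
  So ∫_0^π (u')² dx = 81*π/2 + 225*π/2 + 0 = 153*π.
||u||_{H^1}^2 = (9*π) + (153*π) = 162*π.


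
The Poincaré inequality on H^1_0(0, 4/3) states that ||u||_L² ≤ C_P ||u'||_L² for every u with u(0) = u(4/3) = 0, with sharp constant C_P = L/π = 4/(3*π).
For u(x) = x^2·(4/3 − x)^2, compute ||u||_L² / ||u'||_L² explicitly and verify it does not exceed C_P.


||u||_L² / ||u'||_L² = 2*sqrt(3)/9 < C_P = 4/(3*π).

u(x) = x^2·(4/3 − x)^2, so u'(x) = 4*x*(3*x - 4)*(3*x - 2)/9.
u(x) = x^2·(4/3 − x)^2 vanishes at x = 0 and x = 4/3, so u ∈ H^1_0(0, 4/3). Differentiate via the product rule and integrate the resulting polynomials term by term.
  ∫_0^4/3 u² dx = ∫_0^4/3 (x^8 - 16*x^7/3 + 32*x^6/3 - 256*x^5/27 + 256*x^4/81) dx. Term by term:
    ∫_0^4/3 x^8 dx = 262144/177147;  ∫_0^4/3 -16*x^7/3 dx = -131072/19683;  ∫_0^4/3 32*x^6/3 dx = 524288/45927;
    ∫_0^4/3 -256*x^5/27 dx = -524288/59049;  ∫_0^4/3 256*x^4/81 dx = 262144/98415.
  Sum: 262144/177147 − 131072/19683 + 524288/45927 − 524288/59049 + 262144/98415 = 131072/6200145.
  ∫_0^4/3 (u')² dx = ∫_0^4/3 (16*x^6 - 64*x^5 + 832*x^4/9 - 512*x^3/9 + 1024*x^2/81) dx. Term by term:
    ∫_0^4/3 16*x^6 dx = 262144/15309;  ∫_0^4/3 -64*x^5 dx = -131072/2187;  ∫_0^4/3 832*x^4/9 dx = 851968/10935;
    ∫_0^4/3 -512*x^3/9 dx = -32768/729;  ∫_0^4/3 1024*x^2/81 dx = 65536/6561.
  Sum: 262144/15309 − 131072/2187 + 851968/10935 − 32768/729 + 65536/6561 = 32768/229635.
∫_0^4/3 u² dx = 131072/6200145, so ||u||_L² = 256*sqrt(210)/25515.
∫_0^4/3 (u')² dx = 32768/229635, so ||u'||_L² = 128*sqrt(70)/2835.
Ratio ||u||_L² / ||u'||_L² = 2*sqrt(3)/9.
Sharp Poincaré constant on H^1_0(0, 4/3) is C_P = L/π = 4/(3*π), achieved by sin(3*π/4·x).
A polynomial bump cannot attain the sharp Poincaré constant (only the first sine eigenfunction does), so the ratio is strictly less than C_P, consistent with ||u||_L² ≤ C_P ||u'||_L².


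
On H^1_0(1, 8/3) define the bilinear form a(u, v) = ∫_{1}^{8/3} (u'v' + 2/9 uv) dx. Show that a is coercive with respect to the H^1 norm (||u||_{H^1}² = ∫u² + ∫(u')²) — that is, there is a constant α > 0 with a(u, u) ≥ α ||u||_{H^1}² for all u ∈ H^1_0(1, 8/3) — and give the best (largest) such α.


α = (50 + 81*π^2)/(9*(25 + 9*π^2))

Coercivity of a(·,·) on H^1_0(1, 8/3) means a(u, u) ≥ α ||u||_{H^1}² for every u ∈ H^1_0.
The interval has length L = 5/3, and Poincaré/coercivity depend only on L. Here a(u, u) = ∫(u')² + (2/9)·∫u².
Here 0 < c = 2/9 < 1. The condition a(u,u) ≥ α||u||_{H^1}² reads (1−α)∫(u')² ≥ (α−c)∫u². Any admissible α is ≤ 1 (rapidly oscillating u have ∫u²/∫(u')² → 0), and α = 1 would force 0 ≥ (1−c)∫u², impossible since c < 1; so 1−α > 0. By the sharp Poincaré inequality on H^1_0 of an interval of length L, ∫(u')² ≥ (π/L)²∫u² with equality for the first sine mode sin(π(x−x₀)/L) (x₀ the left endpoint), so the inequality holds for all u iff (1−α)(π/L)² ≥ α − c, i.e. α ≤ ((π/L)² + c)/((π/L)² + 1) = (1 + c(L/π)²)/(1 + (L/π)²). With (π/L)² = 9*π^2/25 and c = 2/9, the largest admissible constant is α = ((π/L)² + c)/((π/L)² + 1).
Simplifying, α = (50 + 81*π^2)/(9*(25 + 9*π^2)).


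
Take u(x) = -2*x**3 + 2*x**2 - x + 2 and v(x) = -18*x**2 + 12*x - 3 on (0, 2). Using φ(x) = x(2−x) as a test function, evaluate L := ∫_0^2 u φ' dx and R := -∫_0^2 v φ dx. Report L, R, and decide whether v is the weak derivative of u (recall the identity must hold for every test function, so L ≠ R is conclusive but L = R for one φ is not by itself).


LHS = 28/5, RHS = 84/5. No, v is not the weak derivative of u.

u(x) = -2*x**3 + 2*x**2 - x + 2, classical derivative u'(x) = -6*x**2 + 4*x - 1.
φ(x) = x(2−x), so φ'(x) = 2 - 2*x.
Note φ(0) = φ(2) = 0, so the boundary term u·φ vanishes.
LHS = ∫_0^2 u(x) φ'(x) dx = ∫_0^2 (4*x^4 - 8*x^3 + 6*x^2 - 6*x + 4) dx. Term by term:
  ∫_0^2 4*x^4 dx = 128/5;  ∫_0^2 -8*x^3 dx = -32;  ∫_0^2 6*x^2 dx = 16;
  ∫_0^2 -6*x dx = -12;  ∫_0^2 4 dx = 8.
Sum: 128/5 − 32 + 16 − 12 + 8 = 28/5.
So LHS = 28/5.
∫_0^2 v(x) φ(x) dx = ∫_0^2 (18*x^4 - 48*x^3 + 27*x^2 - 6*x) dx. Term by term:
  ∫_0^2 18*x^4 dx = 576/5;  ∫_0^2 -48*x^3 dx = -192;  ∫_0^2 27*x^2 dx = 72;
  ∫_0^2 -6*x dx = -12.
Sum: 576/5 − 192 + 72 − 12 = -84/5.
So RHS = -∫_0^2 v(x) φ(x) dx = 84/5.
LHS − RHS = -56/5 ≠ 0, so the identity fails.
(For a valid weak derivative the identity must hold for EVERY test function, in particular this one. The failure shows v is NOT the weak derivative of u.)
Correct weak derivative would be u'(x) = -6*x**2 + 4*x - 1.


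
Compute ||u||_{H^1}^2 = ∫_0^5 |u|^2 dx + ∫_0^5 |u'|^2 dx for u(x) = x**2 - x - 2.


||u||_{H^1}^2 = 2275/6

The H^1 norm (squared) on an interval (0, L) is
  ||u||_{H^1}^2 = ∫_0^L u(x)^2 dx + ∫_0^L u'(x)^2 dx.
Compute u'(x) = 2*x - 1.
Then u(x)^2 = x**4 - 2*x**3 - 3*x**2 + 4*x + 4 and u'(x)^2 = 4*x**2 - 4*x + 1.
Integrate each monomial from 0 to 5 using ∫_0^5 c·x^n dx = c·5^(n+1)/(n+1):
  ∫_0^5 u(x)^2 dx = ∫_0^5 (x^4 - 2*x^3 - 3*x^2 + 4*x + 4) dx. Term by term:
    ∫_0^5 x^4 dx = 625;  ∫_0^5 -2*x^3 dx = -625/2;  ∫_0^5 -3*x^2 dx = -125;
    ∫_0^5 4*x dx = 50;  ∫_0^5 4 dx = 20.
  Sum: 625 − 625/2 − 125 + 50 + 20 = 515/2.
  ∫_0^5 u'(x)^2 dx = ∫_0^5 (4*x^2 - 4*x + 1) dx. Term by term:
    ∫_0^5 4*x^2 dx = 500/3;  ∫_0^5 -4*x dx = -50;  ∫_0^5 1 dx = 5.
  Sum: 500/3 − 50 + 5 = 365/3.
Adding: ||u||_{H^1}^2 = 515/2 + 365/3 = 2275/6.


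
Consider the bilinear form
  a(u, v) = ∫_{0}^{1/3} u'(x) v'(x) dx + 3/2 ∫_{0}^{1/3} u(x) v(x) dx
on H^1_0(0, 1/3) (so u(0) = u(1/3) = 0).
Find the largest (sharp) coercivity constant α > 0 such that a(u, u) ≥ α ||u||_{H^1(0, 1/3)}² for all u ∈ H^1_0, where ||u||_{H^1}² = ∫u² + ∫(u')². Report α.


α = 1

Coercivity of a(·,·) on H^1_0(0, 1/3) means a(u, u) ≥ α ||u||_{H^1}² for every u ∈ H^1_0.
The interval has length L = 1/3, and Poincaré/coercivity depend only on L. Here a(u, u) = ∫(u')² + (3/2)·∫u².
Here c = 3/2 ≥ 1, so a(u,u) = ∫(u')² + c∫u² ≥ ∫(u')² + ∫u² = ||u||_{H^1}², i.e. α = 1 works. No larger α is possible: a(u,u) ≥ α||u||_{H^1}² means (1−α)∫(u')² ≥ (α−c)∫u², and for the modes u_n = sin(nπ(x−x₀)/L) (x₀ the left endpoint) one has ∫u_n²/∫(u_n')² = (L/(nπ))² → 0, so a(u_n,u_n)/||u_n||_{H^1}² → 1. Hence the optimal constant is α = 1.
Therefore α = 1.


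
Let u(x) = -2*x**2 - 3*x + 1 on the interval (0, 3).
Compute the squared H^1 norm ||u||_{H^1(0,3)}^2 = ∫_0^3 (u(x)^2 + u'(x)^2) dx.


||u||_{H^1}^2 = 3687/5

The H^1 norm (squared) on an interval (0, L) is
  ||u||_{H^1}^2 = ∫_0^L u(x)^2 dx + ∫_0^L u'(x)^2 dx.
Compute u'(x) = -4*x - 3.
Then u(x)^2 = 4*x**4 + 12*x**3 + 5*x**2 - 6*x + 1 and u'(x)^2 = 16*x**2 + 24*x + 9.
Integrate each monomial from 0 to 3 using ∫_0^3 c·x^n dx = c·3^(n+1)/(n+1):
  ∫_0^3 u(x)^2 dx = ∫_0^3 (4*x^4 + 12*x^3 + 5*x^2 - 6*x + 1) dx. Term by term:
    ∫_0^3 4*x^4 dx = 972/5;  ∫_0^3 12*x^3 dx = 243;  ∫_0^3 5*x^2 dx = 45;
    ∫_0^3 -6*x dx = -27;  ∫_0^3 1 dx = 3.
  Sum: 972/5 + 243 + 45 − 27 + 3 = 2292/5.
  ∫_0^3 u'(x)^2 dx = ∫_0^3 (16*x^2 + 24*x + 9) dx. Term by term:
    ∫_0^3 16*x^2 dx = 144;  ∫_0^3 24*x dx = 108;  ∫_0^3 9 dx = 27.
  Sum: 144 + 108 + 27 = 279.
Adding: ||u||_{H^1}^2 = 2292/5 + 279 = 3687/5.


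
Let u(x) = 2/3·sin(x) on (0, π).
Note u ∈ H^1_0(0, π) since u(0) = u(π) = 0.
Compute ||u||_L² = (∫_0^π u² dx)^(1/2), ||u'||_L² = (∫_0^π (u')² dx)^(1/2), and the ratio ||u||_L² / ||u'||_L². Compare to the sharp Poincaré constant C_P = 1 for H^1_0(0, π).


||u||_L² / ||u'||_L² = 1 = C_P.

u(x) = 2/3·sin(x), so u'(x) = 2*cos(x)/3.
Writing u(x) = A·sin(kπx/L) with A = 2/3 and k = 1, use ∫_0^L sin²(kπx/L) dx = L/2 and ∫_0^L cos²(kπx/L) dx = L/2.
u² = 4/9·sin²(x) and (u')² = 4/9·cos²(x), and each of sin², cos² integrates to L/2 = π/2 over (0, π).
∫_0^π u² dx = 2*π/9, so ||u||_L² = sqrt(2)*sqrt(π)/3.
∫_0^π (u')² dx = 2*π/9, so ||u'||_L² = sqrt(2)*sqrt(π)/3.
Ratio ||u||_L² / ||u'||_L² = 1.
Sharp Poincaré constant on H^1_0(0, π) is C_P = L/π = 1, achieved by sin(x).
This is the k = 1 eigenfunction (up to amplitude), so the ratio equals the sharp Poincaré constant exactly.


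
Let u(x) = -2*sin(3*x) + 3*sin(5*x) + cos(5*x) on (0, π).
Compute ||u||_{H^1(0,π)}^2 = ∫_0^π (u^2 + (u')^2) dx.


||u||_{H^1(0,π)}^2 = 150*π

u'(x) = -5*sin(5*x) - 6*cos(3*x) + 15*cos(5*x).
Expand u² and (u')² and integrate term by term on (0, π), using: for integers n ≥ 1, ∫_0^π sin²(nx) dx = ∫_0^π cos²(nx) dx = π/2; for n ≠ n', ∫_0^π sin(nx)sin(n'x) dx = ∫_0^π cos(nx)cos(n'x) dx = 0; and by product-to-sum, ∫_0^π sin(nx)cos(n'x) dx = ½∫_0^π [sin((n+n')x) + sin((n−n')x)] dx, which is 0 when n+n' is even and 2n/(n²−n'²) when n+n' is odd (it need not vanish on (0, π)).
  u² squared terms: (-2)²·∫sin(3x)² dx = 4·π/2 = 2*π;  (3)²·∫sin(5x)² dx = 9·π/2 = 9*π/2;  (1)²·∫cos(5x)² dx = 1·π/2 = π/2.
  u² cross terms: 2·(-2)·(3)·∫sin(3x)·sin(5x) dx = -12·(0) = 0;  2·(-2)·(1)·∫sin(3x)·cos(5x) dx = -4·(0) = 0;  2·(3)·(1)·∫sin(5x)·cos(5x) dx = 6·(0) = 0.
  So ∫_0^π u² dx = 2*π + 9*π/2 + π/2 + 0 + 0 + 0 = 7*π.
  (u')² squared terms: (-6)²·∫cos(3x)² dx = 36·π/2 = 18*π;  (-5)²·∫sin(5x)² dx = 25·π/2 = 25*π/2;  (15)²·∫cos(5x)² dx = 225·π/2 = 225*π/2.
  (u')² cross terms: 2·(-6)·(-5)·∫cos(3x)·sin(5x) dx = 60·(0) = 0;  2·(-6)·(15)·∫cos(3x)·cos(5x) dx = -180·(0) = 0;  2·(-5)·(15)·∫sin(5x)·cos(5x) dx = -150·(0) = 0.
  So ∫_0^π (u')² dx = 18*π + 25*π/2 + 225*π/2 + 0 + 0 + 0 = 143*π.
||u||_{H^1}^2 = (7*π) + (143*π) = 150*π.


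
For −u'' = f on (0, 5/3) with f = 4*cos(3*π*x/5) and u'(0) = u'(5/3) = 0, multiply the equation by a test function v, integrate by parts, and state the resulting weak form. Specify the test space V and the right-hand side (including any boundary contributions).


V = H^1(0, 5/3) (no boundary constraint on v; u is determined up to an additive constant); weak form: ∫_0^5/3 u'v' dx = ∫_0^5/3 (4*cos(3*π*x/5)) v dx for all v ∈ V.

Multiply both sides by a test function v and integrate from 0 to 5/3:
  ∫_0^5/3 −u''(x) v(x) dx = ∫_0^5/3 f(x) v(x) dx.
Integrate the LHS by parts once:
  ∫_0^5/3 −u'' v dx = −[u'(x) v(x)]_0^5/3 + ∫_0^5/3 u'(x) v'(x) dx.
Thus ∫_0^5/3 u'(x) v'(x) dx = ∫_0^5/3 f(x) v(x) dx + [u'(x) v(x)]_0^5/3.
Choose V so that boundary terms are either known or forced to vanish.
u has homogeneous Neumann: u'(0) = u'(5/3) = 0. So [u' v]_0^5/3 = 0·v(5/3) − 0·v(0) = 0 for any v; take V = H^1(0, 5/3).
Weak formulation: find u (satisfying any essential BC) such that ∫_0^5/3 u'(x) v'(x) dx = ∫_0^5/3 f v dx for all v ∈ V (homogeneous Neumann, so boundary terms vanish).
Substituting f(x) = 4*cos(3*π*x/5), the right-hand side is ∫_0^5/3 (4*cos(3*π*x/5)) v dx.
Compatibility check (pure Neumann): taking v ≡ 1 ∈ V gives 0 = ∫_0^5/3 f dx + (0) − (0), i.e. ∫_0^5/3 f dx must equal u'(0) − u'(5/3) = 0. Indeed ∫_0^5/3 (4*cos(3*π*x/5)) dx = 0, so the data are compatible. The solution is then unique only up to an additive constant (fix it e.g. by requiring ∫_0^5/3 u dx = 0).


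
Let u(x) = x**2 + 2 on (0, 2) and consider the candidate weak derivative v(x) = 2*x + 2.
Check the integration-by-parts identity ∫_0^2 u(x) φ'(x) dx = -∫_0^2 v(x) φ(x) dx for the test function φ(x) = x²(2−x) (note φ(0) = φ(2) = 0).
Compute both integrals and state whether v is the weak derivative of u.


LHS = -16/5, RHS = -88/15. No, v is not the weak derivative of u.

u(x) = x**2 + 2, classical derivative u'(x) = 2*x.
φ(x) = x²(2−x), so φ'(x) = x*(4 - 3*x).
Note φ(0) = φ(2) = 0, so the boundary term u·φ vanishes.
LHS = ∫_0^2 u(x) φ'(x) dx = ∫_0^2 (-3*x^4 + 4*x^3 - 6*x^2 + 8*x) dx. Term by term:
  ∫_0^2 -3*x^4 dx = -96/5;  ∫_0^2 4*x^3 dx = 16;  ∫_0^2 -6*x^2 dx = -16;
  ∫_0^2 8*x dx = 16.
Sum: -96/5 + 16 − 16 + 16 = -16/5.
So LHS = -16/5.
∫_0^2 v(x) φ(x) dx = ∫_0^2 (-2*x^4 + 2*x^3 + 4*x^2) dx. Term by term:
  ∫_0^2 -2*x^4 dx = -64/5;  ∫_0^2 2*x^3 dx = 8;  ∫_0^2 4*x^2 dx = 32/3.
Sum: -64/5 + 8 + 32/3 = 88/15.
So RHS = -∫_0^2 v(x) φ(x) dx = -88/15.
LHS − RHS = 8/3 ≠ 0, so the identity fails.
(For a valid weak derivative the identity must hold for EVERY test function, in particular this one. The failure shows v is NOT the weak derivative of u.)
Correct weak derivative would be u'(x) = 2*x.


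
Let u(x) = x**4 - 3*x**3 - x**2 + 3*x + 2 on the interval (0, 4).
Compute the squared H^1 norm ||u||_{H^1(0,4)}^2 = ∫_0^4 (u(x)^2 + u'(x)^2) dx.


||u||_{H^1}^2 = 1662524/315

The H^1 norm (squared) on an interval (0, L) is
  ||u||_{H^1}^2 = ∫_0^L u(x)^2 dx + ∫_0^L u'(x)^2 dx.
Compute u'(x) = 4*x**3 - 9*x**2 - 2*x + 3.
Then u(x)^2 = x**8 - 6*x**7 + 7*x**6 + 12*x**5 - 13*x**4 - 18*x**3 + 5*x**2 + 12*x + 4 and u'(x)^2 = 16*x**6 - 72*x**5 + 65*x**4 + 60*x**3 - 50*x**2 - 12*x + 9.
Integrate each monomial from 0 to 4 using ∫_0^4 c·x^n dx = c·4^(n+1)/(n+1):
  ∫_0^4 u(x)^2 dx = ∫_0^4 (x^8 - 6*x^7 + 7*x^6 + 12*x^5 - 13*x^4 - 18*x^3 + 5*x^2 + 12*x + 4) dx. Term by term:
    ∫_0^4 x^8 dx = 262144/9;  ∫_0^4 -6*x^7 dx = -49152;  ∫_0^4 7*x^6 dx = 16384;
    ∫_0^4 12*x^5 dx = 8192;  ∫_0^4 -13*x^4 dx = -13312/5;  ∫_0^4 -18*x^3 dx = -1152;
    ∫_0^4 5*x^2 dx = 320/3;  ∫_0^4 12*x dx = 96;  ∫_0^4 4 dx = 16.
  Sum: 262144/9 − 49152 + 16384 + 8192 − 13312/5 − 1152 + 320/3 + 96 + 16 = 42992/45.
  ∫_0^4 u'(x)^2 dx = ∫_0^4 (16*x^6 - 72*x^5 + 65*x^4 + 60*x^3 - 50*x^2 - 12*x + 9) dx. Term by term:
    ∫_0^4 16*x^6 dx = 262144/7;  ∫_0^4 -72*x^5 dx = -49152;  ∫_0^4 65*x^4 dx = 13312;
    ∫_0^4 60*x^3 dx = 3840;  ∫_0^4 -50*x^2 dx = -3200/3;  ∫_0^4 -12*x dx = -96;
    ∫_0^4 9 dx = 36.
  Sum: 262144/7 − 49152 + 13312 + 3840 − 3200/3 − 96 + 36 = 90772/21.
Adding: ||u||_{H^1}^2 = 42992/45 + 90772/21 = 1662524/315.
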